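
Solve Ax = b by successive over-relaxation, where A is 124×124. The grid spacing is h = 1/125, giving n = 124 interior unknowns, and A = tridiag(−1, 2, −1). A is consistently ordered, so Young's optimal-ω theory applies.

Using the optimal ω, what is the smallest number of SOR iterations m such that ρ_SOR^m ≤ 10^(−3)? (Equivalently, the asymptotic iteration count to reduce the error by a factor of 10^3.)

spectrum of D⁻¹(L+U) = {cos(kπ/125) : 1≤k≤124}; ρ_J = cos(π/125) = 0.9996842.
√(1 − cos²(π/125)) = sin(π/125) ≈ 0.0251301.
[ω*] 2 ÷ (1 + 0.0251301) = 2 ÷ 1.0251301 = 1.9509719.
At ω = 1.9509719 every |λ(B_ω)| = ω−1, so ρ_SOR = 0.9509719.
(0.9509719)^m ≤ 10^{−3}  ⇒  m·ln(0.9509719) ≤ −3·ln10  ⇒  m ≥ 137.411  ⇒  m = 138

m = 138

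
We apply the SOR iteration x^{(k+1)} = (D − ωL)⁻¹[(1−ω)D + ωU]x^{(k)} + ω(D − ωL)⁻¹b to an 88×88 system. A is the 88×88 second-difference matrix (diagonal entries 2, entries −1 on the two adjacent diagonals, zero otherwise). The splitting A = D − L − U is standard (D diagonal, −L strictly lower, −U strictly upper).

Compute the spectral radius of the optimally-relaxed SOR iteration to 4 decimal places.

With n=88, ρ(Jacobi) = cos(π/89) = 0.9994.
√(1−ρ_J²) = |sin(π/89)| = 0.03529
Young: ω* = 2/(1+√(1−ρ_J²)) = 2/(1+0.03529) = 2/1.03529 = 1.9318.
[ρ_SOR] ω* − 1 = 0.9318.

ρ_SOR = 0.9318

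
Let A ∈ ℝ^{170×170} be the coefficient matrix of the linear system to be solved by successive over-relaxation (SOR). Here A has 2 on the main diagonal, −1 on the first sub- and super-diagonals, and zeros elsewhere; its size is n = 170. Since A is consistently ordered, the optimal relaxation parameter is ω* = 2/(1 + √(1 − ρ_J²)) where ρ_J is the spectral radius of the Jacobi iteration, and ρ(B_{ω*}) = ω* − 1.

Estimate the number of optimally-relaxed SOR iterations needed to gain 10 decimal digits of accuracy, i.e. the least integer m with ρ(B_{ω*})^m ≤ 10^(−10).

With n=170, ρ(Jacobi) = cos(π/171) = 0.9998312.
√(1−ρ_J²) = |sin(π/171)| = 0.0183709
So ω* = 2/1.0183709 = 1.9639210 (Young).
[ρ_SOR] ω* − 1 = 0.9639210.
For 10 digits: m = 10·ln10 / (−ln 0.9639210) = 23.0259/0.0367459 = 626.625; round up → m = 627.

m = 627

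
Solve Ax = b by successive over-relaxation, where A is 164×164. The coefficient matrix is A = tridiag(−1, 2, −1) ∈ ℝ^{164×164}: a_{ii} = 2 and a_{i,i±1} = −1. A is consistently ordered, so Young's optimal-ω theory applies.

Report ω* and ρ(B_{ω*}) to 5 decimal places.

[ρ_J] n=164: ρ(B_J) = cos(π/(n+1)) = cos(π/165) = 0.99982.
root = sin(π/165) = 0.019039  (since 1−cos² = sin²).
ω* = 2 / (1 + 0.019039) = 2 / 1.019039 ≈ 1.96263.
Hence ρ(B_{ω*}) = 1.96263 − 1 = 0.96263.

ω* = 1.96263, ρ_SOR = 0.96263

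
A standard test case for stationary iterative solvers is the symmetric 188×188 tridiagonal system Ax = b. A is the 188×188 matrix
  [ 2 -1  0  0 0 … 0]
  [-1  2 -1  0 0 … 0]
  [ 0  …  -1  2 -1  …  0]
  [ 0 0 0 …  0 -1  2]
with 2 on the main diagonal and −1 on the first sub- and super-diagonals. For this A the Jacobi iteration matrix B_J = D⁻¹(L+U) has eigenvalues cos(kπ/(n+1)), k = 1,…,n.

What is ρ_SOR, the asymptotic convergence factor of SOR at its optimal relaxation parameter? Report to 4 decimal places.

½·tridiag(1,0,1) at n=188: λ_k = cos(kπ/189); max |λ| at k=1 ⇒ ρ_J = cos(π/189) ≈ 0.9999.
√(1 − cos²(π/189)) = sin(π/189) ≈ 0.01662.
ω* = 2/(1 + 0.01662) = 2/1.01662 = 1.9673.
and ρ(B_{ω*}) = 1.9673 − 1 = 0.9673.

ρ_SOR = 0.9673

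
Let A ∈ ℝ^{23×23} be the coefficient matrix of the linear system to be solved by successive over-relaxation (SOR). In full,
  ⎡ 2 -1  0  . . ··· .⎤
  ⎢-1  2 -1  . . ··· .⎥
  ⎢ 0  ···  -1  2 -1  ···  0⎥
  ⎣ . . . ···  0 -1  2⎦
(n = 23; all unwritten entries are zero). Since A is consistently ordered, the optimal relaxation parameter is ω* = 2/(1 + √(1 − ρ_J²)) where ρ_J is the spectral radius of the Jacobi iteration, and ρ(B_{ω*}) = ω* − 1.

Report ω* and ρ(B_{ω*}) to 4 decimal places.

ω* = 1.7691, ρ_SOR = 0.7691

With n=23, ρ(Jacobi) = cos(π/24) = 0.9914.
root = sin(π/24) = 0.13053  (since 1−cos² = sin²).
Then 2/(1+√(1−ρ_J²)) = 2/(1+0.13053); ω* = 2/1.13053 = 1.7691.
ρ(B_{ω*}) = ω*−1 = 0.7691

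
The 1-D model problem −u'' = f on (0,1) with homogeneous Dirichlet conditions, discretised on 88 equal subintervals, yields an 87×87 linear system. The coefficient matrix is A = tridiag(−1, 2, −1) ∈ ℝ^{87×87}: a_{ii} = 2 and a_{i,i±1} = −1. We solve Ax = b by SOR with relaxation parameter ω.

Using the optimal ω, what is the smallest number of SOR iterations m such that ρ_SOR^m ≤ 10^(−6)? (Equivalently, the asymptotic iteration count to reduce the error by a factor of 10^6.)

m = 194

spectrum of D⁻¹(L+U) = {cos(kπ/88) : 1≤k≤87}; ρ_J = cos(π/88) = 0.9993628.
√(1−ρ_J²) = |sin(π/88)| = 0.0356923
Young: ω* = 2/(1+√(1−ρ_J²)) = 2/(1+0.0356923) = 2/1.0356923 = 1.9310755.
Hence ρ(B_{ω*}) = 1.9310755 − 1 = 0.9310755.
m ≥ 6·ln10 / (−ln 0.9310755) = 193.454; smallest integer m = 194.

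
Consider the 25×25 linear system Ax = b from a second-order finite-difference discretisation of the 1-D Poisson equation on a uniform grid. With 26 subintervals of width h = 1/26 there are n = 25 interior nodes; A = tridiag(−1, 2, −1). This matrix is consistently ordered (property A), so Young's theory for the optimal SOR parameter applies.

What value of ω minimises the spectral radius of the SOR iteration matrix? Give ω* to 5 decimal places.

ω* = 1.78486

B_J for the 25×25 system has eigenvalues cos(kπ/26); ρ_J = cos(π/26) = 0.99271.
root = sin(π/26) = 0.120537  (since 1−cos² = sin²).
ω* = 2/(1+0.120537) = 1.78486
At ω = 1.78486 every |λ(B_ω)| = ω−1, so ρ_SOR = 0.78486.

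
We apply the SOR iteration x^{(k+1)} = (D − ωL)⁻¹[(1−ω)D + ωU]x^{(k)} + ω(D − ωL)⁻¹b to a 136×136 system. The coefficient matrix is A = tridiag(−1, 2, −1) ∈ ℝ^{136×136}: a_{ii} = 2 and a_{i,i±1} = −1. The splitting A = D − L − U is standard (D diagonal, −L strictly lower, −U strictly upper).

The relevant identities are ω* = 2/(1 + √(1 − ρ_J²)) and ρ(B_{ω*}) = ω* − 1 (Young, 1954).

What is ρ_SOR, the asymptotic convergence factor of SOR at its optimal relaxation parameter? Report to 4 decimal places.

ρ_SOR = 0.9552

spectrum of D⁻¹(L+U) = {cos(kπ/137) : 1≤k≤136}; ρ_J = cos(π/137) = 0.9997.
√(1−ρ_J²) = |sin(π/137)| = 0.02293
ω* = 2/(1+0.02293) = 1.9552
ρ_SOR = ω* − 1 = 1.9552 − 1 = 0.9552.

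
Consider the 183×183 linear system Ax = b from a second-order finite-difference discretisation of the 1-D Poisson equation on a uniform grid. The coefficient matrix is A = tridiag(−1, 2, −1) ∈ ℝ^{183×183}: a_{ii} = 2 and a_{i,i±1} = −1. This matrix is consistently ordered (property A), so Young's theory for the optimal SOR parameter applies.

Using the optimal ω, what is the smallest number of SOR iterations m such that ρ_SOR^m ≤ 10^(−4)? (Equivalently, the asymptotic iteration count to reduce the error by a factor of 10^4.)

n=183: λ(B_J) = 1 − λ(A)/2 = cos(kπ/184); k=1 gives ρ_J = 0.9998542.
√(1−ρ_J²) simplifies to sin(π/184) = 0.0170730.
Then 2/(1+√(1−ρ_J²)) = 2/(1+0.0170730); ω* = 2/1.0170730 = 1.9664272.
ρ_SOR = ω* − 1 = 1.9664272 − 1 = 0.9664272.
ρ_SOR^m ≤ 10^(−4) ⇔ m ≥ 4·ln10/(−ln 0.9664272) = 9.21034/0.0341493 = 269.708; m = ⌈269.708⌉ = 270.

m = 270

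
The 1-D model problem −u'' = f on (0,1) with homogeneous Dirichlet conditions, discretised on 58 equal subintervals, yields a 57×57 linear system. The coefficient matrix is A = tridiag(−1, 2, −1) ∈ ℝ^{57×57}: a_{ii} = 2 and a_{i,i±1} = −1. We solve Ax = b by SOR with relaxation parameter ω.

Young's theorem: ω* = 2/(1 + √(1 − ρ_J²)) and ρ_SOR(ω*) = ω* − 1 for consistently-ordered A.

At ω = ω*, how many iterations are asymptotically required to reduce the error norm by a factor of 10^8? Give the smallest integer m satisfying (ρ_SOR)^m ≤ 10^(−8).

With n=57, ρ(Jacobi) = cos(π/58) = 0.9985334.
1 − cos²(π/58) = sin²(π/58) ⇒ √(1−ρ_J²) = sin(π/58) = 0.0541389.
So ω* = 2/1.0541389 = 1.8972832 (Young).
[ρ_SOR] ω* − 1 = 0.8972832.
Need (0.8972832)^m ≤ 10^(−8): m ≥ 8·ln10/|ln 0.8972832| = 18.4207/0.108384 = 169.958 ⇒ m = 170.

m = 170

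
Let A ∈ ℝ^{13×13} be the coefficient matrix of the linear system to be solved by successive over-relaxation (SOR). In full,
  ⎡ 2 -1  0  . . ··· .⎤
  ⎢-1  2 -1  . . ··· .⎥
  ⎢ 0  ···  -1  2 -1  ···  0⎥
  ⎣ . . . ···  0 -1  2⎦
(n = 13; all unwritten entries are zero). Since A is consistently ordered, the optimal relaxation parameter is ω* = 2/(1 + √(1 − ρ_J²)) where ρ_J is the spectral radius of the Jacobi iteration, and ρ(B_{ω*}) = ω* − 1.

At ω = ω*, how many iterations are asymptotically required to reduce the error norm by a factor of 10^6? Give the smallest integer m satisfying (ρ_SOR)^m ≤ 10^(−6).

m = 31

½·tridiag(1,0,1) at n=13: λ_k = cos(kπ/14); max |λ| at k=1 ⇒ ρ_J = cos(π/14) ≈ 0.9749279.
√(1−ρ_J²) simplifies to sin(π/14) = 0.2225209.
ω* = 2/(1+0.2225209) = 1.6359639
At ω = 1.6359639 every |λ(B_ω)| = ω−1, so ρ_SOR = 0.6359639.
m ≥ 6·ln10 / (−ln 0.6359639) = 30.524; smallest integer m = 31.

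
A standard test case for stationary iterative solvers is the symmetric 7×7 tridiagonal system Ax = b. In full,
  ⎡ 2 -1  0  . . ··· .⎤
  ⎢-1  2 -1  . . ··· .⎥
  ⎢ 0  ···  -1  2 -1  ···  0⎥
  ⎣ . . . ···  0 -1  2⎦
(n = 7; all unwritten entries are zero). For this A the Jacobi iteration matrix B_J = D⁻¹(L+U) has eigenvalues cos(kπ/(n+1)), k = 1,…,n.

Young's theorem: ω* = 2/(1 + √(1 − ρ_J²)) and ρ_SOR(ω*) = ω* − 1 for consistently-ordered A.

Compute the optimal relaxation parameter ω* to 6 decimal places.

With n=7, ρ(Jacobi) = cos(π/8) = 0.923880.
1 − cos²(π/8) = sin²(π/8) ⇒ √(1−ρ_J²) = sin(π/8) = 0.3826834.
ω* = 2 / (1 + 0.3826834) = 2 / 1.3826834 ≈ 1.446463.
ρ_SOR = ω* − 1 = 1.446463 − 1 = 0.446463.

ω* = 1.446463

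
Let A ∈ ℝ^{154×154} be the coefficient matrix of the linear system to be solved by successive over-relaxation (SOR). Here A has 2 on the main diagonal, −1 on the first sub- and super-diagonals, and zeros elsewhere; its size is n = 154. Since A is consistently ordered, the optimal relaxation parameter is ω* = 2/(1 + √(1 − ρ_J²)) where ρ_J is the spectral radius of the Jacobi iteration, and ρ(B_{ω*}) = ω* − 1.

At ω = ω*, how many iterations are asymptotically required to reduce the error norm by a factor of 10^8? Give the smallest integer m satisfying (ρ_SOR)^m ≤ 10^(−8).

m = 455

With n=154, ρ(Jacobi) = cos(π/155) = 0.9997946.
root = sin(π/155) = 0.0202670  (since 1−cos² = sin²).
Young: ω* = 2/(1+√(1−ρ_J²)) = 2/(1+0.0202670) = 2/1.0202670 = 1.9602712.
At ω = 1.9602712 every |λ(B_ω)| = ω−1, so ρ_SOR = 0.9602712.
For 8 digits: m = 8·ln10 / (−ln 0.9602712) = 18.4207/0.0405395 = 454.389; round up → m = 455.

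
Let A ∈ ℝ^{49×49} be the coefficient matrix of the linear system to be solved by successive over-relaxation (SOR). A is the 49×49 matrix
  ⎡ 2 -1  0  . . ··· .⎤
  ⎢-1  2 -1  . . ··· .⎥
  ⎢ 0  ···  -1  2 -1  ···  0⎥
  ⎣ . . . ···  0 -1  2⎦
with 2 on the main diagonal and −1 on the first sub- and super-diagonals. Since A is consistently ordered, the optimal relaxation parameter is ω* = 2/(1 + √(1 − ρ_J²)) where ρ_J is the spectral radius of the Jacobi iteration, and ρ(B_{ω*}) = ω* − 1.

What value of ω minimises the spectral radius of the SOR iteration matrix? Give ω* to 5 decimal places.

ω* = 1.88184

With n=49, ρ(Jacobi) = cos(π/50) = 0.99803.
1 − cos²(π/50) = sin²(π/50) ⇒ √(1−ρ_J²) = sin(π/50) = 0.062791.
ω* = 2 / (1 + 0.062791) = 2 / 1.062791 ≈ 1.88184.
ρ(B_{ω*}) = ω*−1 = 0.88184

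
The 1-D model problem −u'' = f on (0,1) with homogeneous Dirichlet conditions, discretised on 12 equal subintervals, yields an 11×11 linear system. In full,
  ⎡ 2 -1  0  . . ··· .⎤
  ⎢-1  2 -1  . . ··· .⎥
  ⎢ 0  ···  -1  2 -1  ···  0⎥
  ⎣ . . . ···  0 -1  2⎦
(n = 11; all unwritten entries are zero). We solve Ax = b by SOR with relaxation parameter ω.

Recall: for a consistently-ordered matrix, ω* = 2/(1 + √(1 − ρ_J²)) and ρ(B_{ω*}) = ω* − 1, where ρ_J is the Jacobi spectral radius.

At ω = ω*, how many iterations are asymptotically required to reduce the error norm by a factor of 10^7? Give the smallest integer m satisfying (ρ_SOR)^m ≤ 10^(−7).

m = 31

ρ_J = max_k |cos(kπ/12)| = cos(π/12) = 0.9659258
√(1−ρ_J²) simplifies to sin(π/12) = 0.2588190.
ω* = 2/(1 + 0.2588190) = 2/1.2588190 = 1.5887908.
and ρ(B_{ω*}) = 1.5887908 − 1 = 0.5887908.
m ≥ 7·ln10 / (−ln 0.5887908) = 30.430; smallest integer m = 31.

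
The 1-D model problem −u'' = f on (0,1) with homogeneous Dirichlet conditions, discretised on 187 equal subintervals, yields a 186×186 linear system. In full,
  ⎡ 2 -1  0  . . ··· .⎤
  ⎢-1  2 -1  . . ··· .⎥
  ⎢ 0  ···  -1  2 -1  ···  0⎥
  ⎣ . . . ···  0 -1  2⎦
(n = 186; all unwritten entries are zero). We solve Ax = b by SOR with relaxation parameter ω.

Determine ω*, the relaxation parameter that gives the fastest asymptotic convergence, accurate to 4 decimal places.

ω* = 1.9670

n=186: λ(B_J) = 1 − λ(A)/2 = cos(kπ/187); k=1 gives ρ_J = 0.9999.
root = sin(π/187) = 0.01680  (since 1−cos² = sin²).
Young: ω* = 2/(1+√(1−ρ_J²)) = 2/(1+0.01680) = 2/1.01680 = 1.9670.
At ω = 1.9670 every |λ(B_ω)| = ω−1, so ρ_SOR = 0.9670.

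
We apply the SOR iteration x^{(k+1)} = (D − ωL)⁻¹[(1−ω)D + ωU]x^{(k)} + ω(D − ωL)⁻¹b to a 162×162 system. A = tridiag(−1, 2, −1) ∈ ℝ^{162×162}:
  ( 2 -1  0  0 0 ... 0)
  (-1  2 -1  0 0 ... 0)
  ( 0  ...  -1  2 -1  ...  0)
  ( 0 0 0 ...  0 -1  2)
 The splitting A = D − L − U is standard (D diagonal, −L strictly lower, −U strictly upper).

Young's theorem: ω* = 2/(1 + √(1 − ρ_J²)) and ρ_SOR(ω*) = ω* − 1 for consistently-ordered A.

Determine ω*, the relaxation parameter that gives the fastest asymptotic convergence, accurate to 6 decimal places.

ω* = 1.962184

With n=162, ρ(Jacobi) = cos(π/163) = 0.999814.
root = sin(π/163) = 0.0192724  (since 1−cos² = sin²).
ω* = 2 / (1 + 0.0192724) = 2 / 1.0192724 ≈ 1.962184.
ρ_SOR = ω* − 1 = 1.962184 − 1 = 0.962184.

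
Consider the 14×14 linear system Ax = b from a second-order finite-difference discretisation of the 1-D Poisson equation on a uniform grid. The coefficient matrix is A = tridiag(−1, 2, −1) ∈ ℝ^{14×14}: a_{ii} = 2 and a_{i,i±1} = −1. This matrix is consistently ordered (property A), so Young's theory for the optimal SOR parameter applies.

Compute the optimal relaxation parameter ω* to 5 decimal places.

ω* = 1.65575

spectrum of D⁻¹(L+U) = {cos(kπ/15) : 1≤k≤14}; ρ_J = cos(π/15) = 0.97815.
1 − cos²(π/15) = sin²(π/15) ⇒ √(1−ρ_J²) = sin(π/15) = 0.207912.
ω* = 2 / (1 + 0.207912) = 2 / 1.207912 ≈ 1.65575.
ρ_SOR = ω* − 1 = 1.65575 − 1 = 0.65575.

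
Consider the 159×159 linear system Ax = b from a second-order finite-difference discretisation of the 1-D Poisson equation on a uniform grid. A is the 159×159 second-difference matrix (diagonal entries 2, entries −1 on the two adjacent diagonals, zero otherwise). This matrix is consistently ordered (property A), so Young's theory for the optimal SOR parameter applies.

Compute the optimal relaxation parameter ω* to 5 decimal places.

With n=159, ρ(Jacobi) = cos(π/160) = 0.99981.
√(1−ρ_J²) = |sin(π/160)| = 0.019634
Young: ω* = 2/(1+√(1−ρ_J²)) = 2/(1+0.019634) = 2/1.019634 = 1.96149.
[ρ_SOR] ω* − 1 = 0.96149.

ω* = 1.96149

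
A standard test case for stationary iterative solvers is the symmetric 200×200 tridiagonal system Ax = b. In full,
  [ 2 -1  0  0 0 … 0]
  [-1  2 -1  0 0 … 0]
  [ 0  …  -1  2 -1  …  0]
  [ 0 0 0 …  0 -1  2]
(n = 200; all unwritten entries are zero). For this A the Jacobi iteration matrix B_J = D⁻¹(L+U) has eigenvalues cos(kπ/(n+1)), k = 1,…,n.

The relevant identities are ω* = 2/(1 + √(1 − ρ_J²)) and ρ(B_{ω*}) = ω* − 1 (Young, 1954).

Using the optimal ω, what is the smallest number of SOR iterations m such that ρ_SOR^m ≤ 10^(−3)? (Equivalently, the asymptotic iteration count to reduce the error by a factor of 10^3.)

[ρ_J] n=200: ρ(B_J) = cos(π/(n+1)) = cos(π/201) = 0.9998779.
√(1 − cos²(π/201)) = sin(π/201) ≈ 0.0156292.
Young: ω* = 2/(1+√(1−ρ_J²)) = 2/(1+0.0156292) = 2/1.0156292 = 1.9692226.
ρ_SOR = ω* − 1 ≈ 0.9692226.
m ≥ 3·ln10 / (−ln 0.9692226) = 220.971; smallest integer m = 221.

m = 221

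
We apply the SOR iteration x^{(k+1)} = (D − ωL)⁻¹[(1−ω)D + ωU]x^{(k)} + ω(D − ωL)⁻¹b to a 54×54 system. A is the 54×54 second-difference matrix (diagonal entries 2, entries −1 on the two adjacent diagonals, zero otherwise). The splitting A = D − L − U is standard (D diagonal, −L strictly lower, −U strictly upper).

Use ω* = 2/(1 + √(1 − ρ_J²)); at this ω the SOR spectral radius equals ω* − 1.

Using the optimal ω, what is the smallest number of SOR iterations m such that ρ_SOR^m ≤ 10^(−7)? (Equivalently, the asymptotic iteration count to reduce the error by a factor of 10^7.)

ρ_J = max_k |cos(kπ/55)| = cos(π/55) = 0.9983691
√(1 − cos²(π/55)) = sin(π/55) ≈ 0.0570888.
ω* = 2/(1+0.0570888) = 1.8919886
[ρ_SOR] ω* − 1 = 0.8919886.
(0.8919886)^m ≤ 10^{−7}  ⇒  m·ln(0.8919886) ≤ −7·ln10  ⇒  m ≥ 141.013  ⇒  m = 142

m = 142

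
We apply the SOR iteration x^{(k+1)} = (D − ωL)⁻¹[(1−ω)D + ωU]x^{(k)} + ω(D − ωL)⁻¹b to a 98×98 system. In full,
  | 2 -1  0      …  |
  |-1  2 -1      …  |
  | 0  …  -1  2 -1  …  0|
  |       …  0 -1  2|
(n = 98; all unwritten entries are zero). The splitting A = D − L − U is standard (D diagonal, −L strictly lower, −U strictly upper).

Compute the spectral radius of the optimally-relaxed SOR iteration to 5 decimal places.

n=98: λ(B_J) = 1 − λ(A)/2 = cos(kπ/99); k=1 gives ρ_J = 0.99950.
1 − cos²(π/99) = sin²(π/99) ⇒ √(1−ρ_J²) = sin(π/99) = 0.031728.
Then 2/(1+√(1−ρ_J²)) = 2/(1+0.031728); ω* = 2/1.031728 = 1.93850.
At ω = 1.93850 every |λ(B_ω)| = ω−1, so ρ_SOR = 0.93850.

ρ_SOR = 0.93850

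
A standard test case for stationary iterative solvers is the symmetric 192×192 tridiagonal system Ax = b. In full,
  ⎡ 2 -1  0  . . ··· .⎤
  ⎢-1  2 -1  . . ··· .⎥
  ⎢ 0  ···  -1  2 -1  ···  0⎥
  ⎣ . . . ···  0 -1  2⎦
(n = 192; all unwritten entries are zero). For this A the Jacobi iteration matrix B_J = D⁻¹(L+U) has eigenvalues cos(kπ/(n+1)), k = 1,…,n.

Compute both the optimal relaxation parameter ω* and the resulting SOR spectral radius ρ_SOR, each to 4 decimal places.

ω* = 1.9680, ρ_SOR = 0.9680

With n=192, ρ(Jacobi) = cos(π/193) = 0.9999.
root = sin(π/193) = 0.01628  (since 1−cos² = sin²).
Young: ω* = 2/(1+√(1−ρ_J²)) = 2/(1+0.01628) = 2/1.01628 = 1.9680.
[ρ_SOR] ω* − 1 = 0.9680.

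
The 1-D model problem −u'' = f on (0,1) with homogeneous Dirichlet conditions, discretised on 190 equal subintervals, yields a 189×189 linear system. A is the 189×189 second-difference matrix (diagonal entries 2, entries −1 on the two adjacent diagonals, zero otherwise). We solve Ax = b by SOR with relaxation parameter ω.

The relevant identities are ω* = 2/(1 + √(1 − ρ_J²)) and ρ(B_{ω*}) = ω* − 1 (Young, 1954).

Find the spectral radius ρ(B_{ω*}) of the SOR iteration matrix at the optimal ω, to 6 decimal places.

ρ_SOR = 0.967470

spectrum of D⁻¹(L+U) = {cos(kπ/190) : 1≤k≤189}; ρ_J = cos(π/190) = 0.999863.
√(1−ρ_J²) = |sin(π/190)| = 0.0165339
So ω* = 2/1.0165339 = 1.967470 (Young).
ρ_SOR = ω* − 1 = 1.967470 − 1 = 0.967470.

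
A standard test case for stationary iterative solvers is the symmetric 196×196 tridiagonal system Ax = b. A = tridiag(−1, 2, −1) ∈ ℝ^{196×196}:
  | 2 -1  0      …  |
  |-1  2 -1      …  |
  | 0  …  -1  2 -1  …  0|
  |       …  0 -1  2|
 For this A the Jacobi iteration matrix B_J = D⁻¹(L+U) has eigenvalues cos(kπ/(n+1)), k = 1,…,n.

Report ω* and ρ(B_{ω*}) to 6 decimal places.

B_J for the 196×196 system has eigenvalues cos(kπ/197); ρ_J = cos(π/197) = 0.999873.
√(1−ρ_J²) simplifies to sin(π/197) = 0.0159465.
ω* = 2/(1 + 0.0159465) = 2/1.0159465 = 1.968608.
ρ_SOR = ω* − 1 ≈ 0.968608.

ω* = 1.968608, ρ_SOR = 0.968608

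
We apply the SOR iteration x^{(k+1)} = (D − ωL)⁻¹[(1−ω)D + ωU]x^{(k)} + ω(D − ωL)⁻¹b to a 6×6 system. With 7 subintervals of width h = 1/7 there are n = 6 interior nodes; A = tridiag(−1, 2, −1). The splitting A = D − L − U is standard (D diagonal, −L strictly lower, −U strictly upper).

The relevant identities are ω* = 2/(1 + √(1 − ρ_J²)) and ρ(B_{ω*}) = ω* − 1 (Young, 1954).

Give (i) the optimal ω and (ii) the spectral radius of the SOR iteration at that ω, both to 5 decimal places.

ω* = 1.39481, ρ_SOR = 0.39481

[ρ_J] n=6: ρ(B_J) = cos(π/(n+1)) = cos(π/7) = 0.90097.
√(1−ρ_J²) simplifies to sin(π/7) = 0.433884.
ω* = 2/(1+0.433884) = 1.39481
ρ_SOR = ω* − 1 ≈ 0.39481.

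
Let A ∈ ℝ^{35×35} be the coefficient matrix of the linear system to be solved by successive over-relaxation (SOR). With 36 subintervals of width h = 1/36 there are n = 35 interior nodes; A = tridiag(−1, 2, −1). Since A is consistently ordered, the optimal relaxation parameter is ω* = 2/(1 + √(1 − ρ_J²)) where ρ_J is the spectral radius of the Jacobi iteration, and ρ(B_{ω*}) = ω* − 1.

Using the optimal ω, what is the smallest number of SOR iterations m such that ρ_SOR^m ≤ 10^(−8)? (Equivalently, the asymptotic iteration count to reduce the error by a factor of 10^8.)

½·tridiag(1,0,1) at n=35: λ_k = cos(kπ/36); max |λ| at k=1 ⇒ ρ_J = cos(π/36) ≈ 0.9961947.
1 − cos²(π/36) = sin²(π/36) ⇒ √(1−ρ_J²) = sin(π/36) = 0.0871557.
ω* = 2/(1+0.0871557) = 1.8396629
ρ_SOR = ω* − 1 ≈ 0.8396629.
m ≥ 8·ln10 / (−ln 0.8396629) = 105.409; smallest integer m = 106.

m = 106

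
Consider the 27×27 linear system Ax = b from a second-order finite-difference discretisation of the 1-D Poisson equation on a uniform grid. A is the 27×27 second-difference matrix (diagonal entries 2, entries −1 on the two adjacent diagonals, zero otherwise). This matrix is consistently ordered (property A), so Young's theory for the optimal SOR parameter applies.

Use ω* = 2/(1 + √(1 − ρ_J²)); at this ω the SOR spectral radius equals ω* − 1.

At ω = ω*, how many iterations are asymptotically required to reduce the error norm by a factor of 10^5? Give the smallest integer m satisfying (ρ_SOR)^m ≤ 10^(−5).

spectrum of D⁻¹(L+U) = {cos(kπ/28) : 1≤k≤27}; ρ_J = cos(π/28) = 0.9937122.
√(1 − cos²(π/28)) = sin(π/28) ≈ 0.1119645.
ω* = 2/(1+0.1119645) = 1.7986186
Hence ρ(B_{ω*}) = 1.7986186 − 1 = 0.7986186.
m ≥ 5·ln10 / (−ln 0.7986186) = 51.198; smallest integer m = 52.

m = 52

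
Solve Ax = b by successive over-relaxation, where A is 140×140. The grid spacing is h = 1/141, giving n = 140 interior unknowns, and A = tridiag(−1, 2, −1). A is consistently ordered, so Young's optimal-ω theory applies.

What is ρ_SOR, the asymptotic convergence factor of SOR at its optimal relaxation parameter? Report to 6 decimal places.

ρ_SOR = 0.956413

½·tridiag(1,0,1) at n=140: λ_k = cos(kπ/141); max |λ| at k=1 ⇒ ρ_J = cos(π/141) ≈ 0.999752.
√(1−ρ_J²) = |sin(π/141)| = 0.0222790
ω* = 2/(1+0.0222790) = 1.956413
ρ_SOR = ω* − 1 ≈ 0.956413.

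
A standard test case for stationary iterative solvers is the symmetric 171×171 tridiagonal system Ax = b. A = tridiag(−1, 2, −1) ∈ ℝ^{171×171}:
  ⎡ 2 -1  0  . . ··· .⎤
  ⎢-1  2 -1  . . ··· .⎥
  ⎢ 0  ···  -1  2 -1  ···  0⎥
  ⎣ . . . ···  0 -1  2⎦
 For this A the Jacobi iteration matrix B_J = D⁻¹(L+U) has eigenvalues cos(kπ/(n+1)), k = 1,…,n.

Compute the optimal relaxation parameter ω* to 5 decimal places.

½·tridiag(1,0,1) at n=171: λ_k = cos(kπ/172); max |λ| at k=1 ⇒ ρ_J = cos(π/172) ≈ 0.99983.
√(1−ρ_J²) simplifies to sin(π/172) = 0.018264.
Then 2/(1+√(1−ρ_J²)) = 2/(1+0.018264); ω* = 2/1.018264 = 1.96413.
ρ(B_{ω*}) = ω*−1 = 0.96413

ω* = 1.96413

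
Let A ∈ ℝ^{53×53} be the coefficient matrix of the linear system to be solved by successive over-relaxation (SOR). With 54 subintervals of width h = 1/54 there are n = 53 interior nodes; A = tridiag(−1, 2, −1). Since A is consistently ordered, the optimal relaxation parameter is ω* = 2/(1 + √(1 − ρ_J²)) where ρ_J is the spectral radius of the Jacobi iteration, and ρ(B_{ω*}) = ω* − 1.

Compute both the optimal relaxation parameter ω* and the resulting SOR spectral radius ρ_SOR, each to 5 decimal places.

½·tridiag(1,0,1) at n=53: λ_k = cos(kπ/54); max |λ| at k=1 ⇒ ρ_J = cos(π/54) ≈ 0.99831.
√(1 − cos²(π/54)) = sin(π/54) ≈ 0.058145.
So ω* = 2/1.058145 = 1.89010 (Young).
[ρ_SOR] ω* − 1 = 0.89010.

ω* = 1.89010, ρ_SOR = 0.89010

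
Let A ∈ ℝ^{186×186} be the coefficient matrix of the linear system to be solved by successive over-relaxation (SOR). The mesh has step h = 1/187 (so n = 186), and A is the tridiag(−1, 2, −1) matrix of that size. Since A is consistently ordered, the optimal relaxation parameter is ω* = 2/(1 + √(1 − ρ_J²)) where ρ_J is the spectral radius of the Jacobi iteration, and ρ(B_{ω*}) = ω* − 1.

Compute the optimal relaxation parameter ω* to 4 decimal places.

With n=186, ρ(Jacobi) = cos(π/187) = 0.9999.
√(1−ρ_J²) = |sin(π/187)| = 0.01680
ω* = 2 / (1 + 0.01680) = 2 / 1.01680 ≈ 1.9670.
ρ_SOR = ω* − 1 ≈ 0.9670.

ω* = 1.9670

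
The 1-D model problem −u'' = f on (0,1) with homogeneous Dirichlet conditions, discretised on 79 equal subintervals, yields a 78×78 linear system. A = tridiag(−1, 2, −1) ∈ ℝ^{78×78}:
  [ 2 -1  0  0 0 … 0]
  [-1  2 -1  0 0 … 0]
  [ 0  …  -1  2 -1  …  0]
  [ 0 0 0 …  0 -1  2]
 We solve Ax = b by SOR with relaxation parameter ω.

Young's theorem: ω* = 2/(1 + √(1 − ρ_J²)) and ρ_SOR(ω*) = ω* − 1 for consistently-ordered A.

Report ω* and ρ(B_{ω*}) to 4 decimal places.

B_J for the 78×78 system has eigenvalues cos(kπ/79); ρ_J = cos(π/79) = 0.9992.
√(1−ρ_J²) simplifies to sin(π/79) = 0.03976.
[ω*] 2 ÷ (1 + 0.03976) = 2 ÷ 1.03976 = 1.9235.
Hence ρ(B_{ω*}) = 1.9235 − 1 = 0.9235.

ω* = 1.9235, ρ_SOR = 0.9235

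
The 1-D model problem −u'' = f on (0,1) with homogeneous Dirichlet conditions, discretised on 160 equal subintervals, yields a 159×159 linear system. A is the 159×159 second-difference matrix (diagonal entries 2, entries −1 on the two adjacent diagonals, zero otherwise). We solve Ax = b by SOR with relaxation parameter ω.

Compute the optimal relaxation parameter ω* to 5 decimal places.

ω* = 1.96149

½·tridiag(1,0,1) at n=159: λ_k = cos(kπ/160); max |λ| at k=1 ⇒ ρ_J = cos(π/160) ≈ 0.99981.
√(1−ρ_J²) = |sin(π/160)| = 0.019634
ω* = 2 / (1 + 0.019634) = 2 / 1.019634 ≈ 1.96149.
[ρ_SOR] ω* − 1 = 0.96149.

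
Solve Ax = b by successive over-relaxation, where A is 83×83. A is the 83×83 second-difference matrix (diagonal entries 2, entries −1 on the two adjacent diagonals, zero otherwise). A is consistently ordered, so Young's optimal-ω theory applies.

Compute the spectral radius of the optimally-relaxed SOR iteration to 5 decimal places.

ρ_SOR = 0.92791

[ρ_J] n=83: ρ(B_J) = cos(π/(n+1)) = cos(π/84) = 0.99930.
1 − cos²(π/84) = sin²(π/84) ⇒ √(1−ρ_J²) = sin(π/84) = 0.037391.
So ω* = 2/1.037391 = 1.92791 (Young).
Hence ρ(B_{ω*}) = 1.92791 − 1 = 0.92791.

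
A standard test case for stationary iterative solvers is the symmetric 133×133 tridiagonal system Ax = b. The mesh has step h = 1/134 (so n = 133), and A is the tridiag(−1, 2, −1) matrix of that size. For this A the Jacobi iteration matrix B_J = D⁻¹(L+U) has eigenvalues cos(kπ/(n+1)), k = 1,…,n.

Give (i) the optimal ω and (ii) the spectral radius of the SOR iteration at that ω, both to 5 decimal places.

ω* = 1.95419, ρ_SOR = 0.95419

½·tridiag(1,0,1) at n=133: λ_k = cos(kπ/134); max |λ| at k=1 ⇒ ρ_J = cos(π/134) ≈ 0.99973.
root = sin(π/134) = 0.023443  (since 1−cos² = sin²).
ω* = 2/(1 + 0.023443) = 2/1.023443 = 1.95419.
Hence ρ(B_{ω*}) = 1.95419 − 1 = 0.95419.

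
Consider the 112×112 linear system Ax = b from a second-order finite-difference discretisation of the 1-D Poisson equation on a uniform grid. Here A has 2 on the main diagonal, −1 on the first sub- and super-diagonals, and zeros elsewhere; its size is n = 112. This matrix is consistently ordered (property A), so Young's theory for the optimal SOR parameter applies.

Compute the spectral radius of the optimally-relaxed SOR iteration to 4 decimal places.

With n=112, ρ(Jacobi) = cos(π/113) = 0.9996.
1 − cos²(π/113) = sin²(π/113) ⇒ √(1−ρ_J²) = sin(π/113) = 0.02780.
ω* = 2/(1+0.02780) = 1.9459
At ω = 1.9459 every |λ(B_ω)| = ω−1, so ρ_SOR = 0.9459.

ρ_SOR = 0.9459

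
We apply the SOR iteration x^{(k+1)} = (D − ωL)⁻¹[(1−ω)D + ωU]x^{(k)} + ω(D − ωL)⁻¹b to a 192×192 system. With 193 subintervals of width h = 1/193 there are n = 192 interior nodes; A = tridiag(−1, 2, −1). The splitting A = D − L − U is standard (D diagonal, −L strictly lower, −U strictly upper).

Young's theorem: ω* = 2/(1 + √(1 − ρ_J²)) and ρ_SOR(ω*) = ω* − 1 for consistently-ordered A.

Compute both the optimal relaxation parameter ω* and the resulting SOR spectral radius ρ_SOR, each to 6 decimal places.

½·tridiag(1,0,1) at n=192: λ_k = cos(kπ/193); max |λ| at k=1 ⇒ ρ_J = cos(π/193) ≈ 0.999868.
√(1−ρ_J²) = |sin(π/193)| = 0.0162770
So ω* = 2/1.0162770 = 1.967967 (Young).
ρ_SOR = ω* − 1 ≈ 0.967967.

ω* = 1.967967, ρ_SOR = 0.967967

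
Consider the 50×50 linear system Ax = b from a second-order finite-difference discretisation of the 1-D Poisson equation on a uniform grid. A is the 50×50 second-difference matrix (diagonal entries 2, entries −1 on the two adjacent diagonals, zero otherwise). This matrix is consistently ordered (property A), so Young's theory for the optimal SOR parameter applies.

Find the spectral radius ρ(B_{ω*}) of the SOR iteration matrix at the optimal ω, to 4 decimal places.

n=50: λ(B_J) = 1 − λ(A)/2 = cos(kπ/51); k=1 gives ρ_J = 0.9981.
√(1 − cos²(π/51)) = sin(π/51) ≈ 0.06156.
[ω*] 2 ÷ (1 + 0.06156) = 2 ÷ 1.06156 = 1.8840.
[ρ_SOR] ω* − 1 = 0.8840.

ρ_SOR = 0.8840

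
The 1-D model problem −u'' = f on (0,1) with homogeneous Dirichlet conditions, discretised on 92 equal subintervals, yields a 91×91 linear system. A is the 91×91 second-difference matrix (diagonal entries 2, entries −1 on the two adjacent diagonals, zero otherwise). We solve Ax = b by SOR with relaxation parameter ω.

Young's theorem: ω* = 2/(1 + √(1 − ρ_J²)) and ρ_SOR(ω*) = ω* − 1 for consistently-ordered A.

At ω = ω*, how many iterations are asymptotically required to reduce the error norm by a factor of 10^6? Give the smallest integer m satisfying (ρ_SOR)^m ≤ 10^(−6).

m = 203

[ρ_J] n=91: ρ(B_J) = cos(π/(n+1)) = cos(π/92) = 0.9994170.
1 − cos²(π/92) = sin²(π/92) ⇒ √(1−ρ_J²) = sin(π/92) = 0.0341411.
Then 2/(1+√(1−ρ_J²)) = 2/(1+0.0341411); ω* = 2/1.0341411 = 1.9339721.
Hence ρ(B_{ω*}) = 1.9339721 − 1 = 0.9339721.
ρ_SOR^m ≤ 10^(−6) ⇔ m ≥ 6·ln10/(−ln 0.9339721) = 13.8155/0.0683087 = 202.251; m = ⌈202.251⌉ = 203.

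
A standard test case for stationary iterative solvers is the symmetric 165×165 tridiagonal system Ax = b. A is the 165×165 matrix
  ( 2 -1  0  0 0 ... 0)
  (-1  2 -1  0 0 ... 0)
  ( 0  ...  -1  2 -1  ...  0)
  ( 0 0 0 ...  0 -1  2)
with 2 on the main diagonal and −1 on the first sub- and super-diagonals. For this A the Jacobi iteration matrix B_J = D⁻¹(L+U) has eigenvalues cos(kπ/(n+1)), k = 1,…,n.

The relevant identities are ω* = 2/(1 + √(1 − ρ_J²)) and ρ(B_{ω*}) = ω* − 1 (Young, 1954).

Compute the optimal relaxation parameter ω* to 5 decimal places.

½·tridiag(1,0,1) at n=165: λ_k = cos(kπ/166); max |λ| at k=1 ⇒ ρ_J = cos(π/166) ≈ 0.99982.
√(1−ρ_J²) = |sin(π/166)| = 0.018924
Then 2/(1+√(1−ρ_J²)) = 2/(1+0.018924); ω* = 2/1.018924 = 1.96285.
At ω = 1.96285 every |λ(B_ω)| = ω−1, so ρ_SOR = 0.96285.

ω* = 1.96285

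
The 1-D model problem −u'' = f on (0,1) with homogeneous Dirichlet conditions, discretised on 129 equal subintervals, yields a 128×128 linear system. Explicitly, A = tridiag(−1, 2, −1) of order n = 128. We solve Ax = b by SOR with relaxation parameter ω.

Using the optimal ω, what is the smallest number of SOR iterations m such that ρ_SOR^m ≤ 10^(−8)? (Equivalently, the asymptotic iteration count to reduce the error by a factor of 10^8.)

m = 379

ρ_J = max_k |cos(kπ/129)| = cos(π/129) = 0.9997035
√(1−ρ_J²) simplifies to sin(π/129) = 0.0243510.
ω* = 2/(1 + 0.0243510) = 2/1.0243510 = 1.9524558.
At ω = 1.9524558 every |λ(B_ω)| = ω−1, so ρ_SOR = 0.9524558.
ρ_SOR^m ≤ 10^(−8) ⇔ m ≥ 8·ln10/(−ln 0.9524558) = 18.4207/0.0487116 = 378.158; m = ⌈378.158⌉ = 379.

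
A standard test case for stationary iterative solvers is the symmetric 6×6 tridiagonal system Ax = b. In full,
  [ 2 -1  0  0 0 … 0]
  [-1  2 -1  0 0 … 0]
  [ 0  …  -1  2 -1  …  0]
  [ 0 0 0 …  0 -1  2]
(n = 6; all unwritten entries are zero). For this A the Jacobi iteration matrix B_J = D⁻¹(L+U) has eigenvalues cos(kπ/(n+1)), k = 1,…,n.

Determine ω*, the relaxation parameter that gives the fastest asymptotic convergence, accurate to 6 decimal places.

n=6: λ(B_J) = 1 − λ(A)/2 = cos(kπ/7); k=1 gives ρ_J = 0.900969.
√(1 − cos²(π/7)) = sin(π/7) ≈ 0.4338837.
Then 2/(1+√(1−ρ_J²)) = 2/(1+0.4338837); ω* = 2/1.4338837 = 1.394813.
[ρ_SOR] ω* − 1 = 0.394813.

ω* = 1.394813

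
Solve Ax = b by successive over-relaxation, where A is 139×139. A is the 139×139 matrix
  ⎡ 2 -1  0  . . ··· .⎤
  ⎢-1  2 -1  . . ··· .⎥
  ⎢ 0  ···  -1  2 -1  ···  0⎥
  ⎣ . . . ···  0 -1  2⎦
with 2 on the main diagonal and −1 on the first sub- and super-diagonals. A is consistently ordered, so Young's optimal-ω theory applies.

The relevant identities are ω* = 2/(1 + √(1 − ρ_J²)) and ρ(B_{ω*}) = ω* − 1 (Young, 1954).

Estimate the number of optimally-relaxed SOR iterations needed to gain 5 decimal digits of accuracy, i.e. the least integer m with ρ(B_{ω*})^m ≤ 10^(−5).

n=139: λ(B_J) = 1 − λ(A)/2 = cos(kπ/140); k=1 gives ρ_J = 0.9997482.
√(1 − cos²(π/140)) = sin(π/140) ≈ 0.0224381.
Young: ω* = 2/(1+√(1−ρ_J²)) = 2/(1+0.0224381) = 2/1.0224381 = 1.9561086.
ρ(B_{ω*}) = ω*−1 = 0.9561086
For 5 digits: m = 5·ln10 / (−ln 0.9561086) = 11.5129/0.0448838 = 256.505; round up → m = 257.

m = 257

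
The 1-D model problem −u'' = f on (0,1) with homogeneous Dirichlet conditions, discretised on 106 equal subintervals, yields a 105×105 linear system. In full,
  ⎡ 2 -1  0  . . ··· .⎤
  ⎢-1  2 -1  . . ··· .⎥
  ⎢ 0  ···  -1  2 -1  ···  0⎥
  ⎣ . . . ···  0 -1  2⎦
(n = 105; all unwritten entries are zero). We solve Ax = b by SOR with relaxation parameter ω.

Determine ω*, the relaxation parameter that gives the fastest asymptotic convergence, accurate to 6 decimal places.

n=105: λ(B_J) = 1 − λ(A)/2 = cos(kπ/106); k=1 gives ρ_J = 0.999561.
1 − cos²(π/106) = sin²(π/106) ⇒ √(1−ρ_J²) = sin(π/106) = 0.0296333.
ω* = 2/(1+0.0296333) = 1.942439
ρ_SOR = ω* − 1 ≈ 0.942439.

ω* = 1.942439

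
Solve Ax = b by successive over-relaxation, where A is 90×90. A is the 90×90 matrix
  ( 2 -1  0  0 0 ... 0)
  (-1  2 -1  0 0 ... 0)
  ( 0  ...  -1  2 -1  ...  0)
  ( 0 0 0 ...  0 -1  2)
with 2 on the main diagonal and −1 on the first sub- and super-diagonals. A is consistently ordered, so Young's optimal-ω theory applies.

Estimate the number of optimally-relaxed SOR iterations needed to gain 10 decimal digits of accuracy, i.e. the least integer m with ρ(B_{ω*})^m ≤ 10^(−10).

m = 334

With n=90, ρ(Jacobi) = cos(π/91) = 0.9994041.
root = sin(π/91) = 0.0345161  (since 1−cos² = sin²).
So ω* = 2/1.0345161 = 1.9332710 (Young).
ρ(B_{ω*}) = ω*−1 = 0.9332710
For 10 digits: m = 10·ln10 / (−ln 0.9332710) = 23.0259/0.0690597 = 333.420; round up → m = 334.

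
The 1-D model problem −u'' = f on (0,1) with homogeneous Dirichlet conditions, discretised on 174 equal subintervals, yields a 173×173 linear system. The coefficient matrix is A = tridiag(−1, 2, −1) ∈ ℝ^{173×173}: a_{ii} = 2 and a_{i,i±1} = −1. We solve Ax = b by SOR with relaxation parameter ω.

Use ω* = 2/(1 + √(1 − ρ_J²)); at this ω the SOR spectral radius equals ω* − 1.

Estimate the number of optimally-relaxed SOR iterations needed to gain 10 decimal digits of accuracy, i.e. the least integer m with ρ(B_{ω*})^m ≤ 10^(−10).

m = 638

n=173: λ(B_J) = 1 − λ(A)/2 = cos(kπ/174); k=1 gives ρ_J = 0.9998370.
root = sin(π/174) = 0.0180541  (since 1−cos² = sin²).
[ω*] 2 ÷ (1 + 0.0180541) = 2 ÷ 1.0180541 = 1.9645321.
ρ(B_{ω*}) = ω*−1 = 0.9645321
10·ln10 = 23.0259; −ln(0.9645321) = 0.0361122; m = ⌈23.0259/0.0361122⌉ = ⌈637.621⌉ = 638.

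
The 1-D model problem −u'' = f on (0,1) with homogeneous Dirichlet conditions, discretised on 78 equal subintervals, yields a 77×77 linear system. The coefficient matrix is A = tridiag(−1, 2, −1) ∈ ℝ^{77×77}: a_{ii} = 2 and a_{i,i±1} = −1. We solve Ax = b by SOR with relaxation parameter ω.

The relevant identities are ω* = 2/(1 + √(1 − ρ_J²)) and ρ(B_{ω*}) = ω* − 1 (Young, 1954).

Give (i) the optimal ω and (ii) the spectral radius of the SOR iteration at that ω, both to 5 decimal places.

½·tridiag(1,0,1) at n=77: λ_k = cos(kπ/78); max |λ| at k=1 ⇒ ρ_J = cos(π/78) ≈ 0.99919.
√(1−ρ_J²) simplifies to sin(π/78) = 0.040266.
ω* = 2 / (1 + 0.040266) = 2 / 1.040266 ≈ 1.92259.
Hence ρ(B_{ω*}) = 1.92259 − 1 = 0.92259.

ω* = 1.92259, ρ_SOR = 0.92259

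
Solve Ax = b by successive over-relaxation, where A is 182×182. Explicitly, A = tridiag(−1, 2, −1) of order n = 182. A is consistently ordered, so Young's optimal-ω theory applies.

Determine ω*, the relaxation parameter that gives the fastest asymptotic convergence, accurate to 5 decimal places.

ω* = 1.96625

½·tridiag(1,0,1) at n=182: λ_k = cos(kπ/183); max |λ| at k=1 ⇒ ρ_J = cos(π/183) ≈ 0.99985.
1 − cos²(π/183) = sin²(π/183) ⇒ √(1−ρ_J²) = sin(π/183) = 0.017166.
Then 2/(1+√(1−ρ_J²)) = 2/(1+0.017166); ω* = 2/1.017166 = 1.96625.
Hence ρ(B_{ω*}) = 1.96625 − 1 = 0.96625.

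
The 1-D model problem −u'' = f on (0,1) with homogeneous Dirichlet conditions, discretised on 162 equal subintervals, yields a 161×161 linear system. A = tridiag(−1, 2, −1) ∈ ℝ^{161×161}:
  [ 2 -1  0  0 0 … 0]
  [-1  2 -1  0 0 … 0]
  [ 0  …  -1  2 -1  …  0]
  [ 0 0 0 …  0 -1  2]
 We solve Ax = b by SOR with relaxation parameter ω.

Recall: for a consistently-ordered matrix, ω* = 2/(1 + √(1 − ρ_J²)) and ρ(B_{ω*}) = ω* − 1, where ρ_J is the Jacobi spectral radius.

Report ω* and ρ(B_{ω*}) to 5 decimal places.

B_J for the 161×161 system has eigenvalues cos(kπ/162); ρ_J = cos(π/162) = 0.99981.
root = sin(π/162) = 0.019391  (since 1−cos² = sin²).
ω* = 2/(1 + 0.019391) = 2/1.019391 = 1.96196.
At ω = 1.96196 every |λ(B_ω)| = ω−1, so ρ_SOR = 0.96196.

ω* = 1.96196, ρ_SOR = 0.96196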